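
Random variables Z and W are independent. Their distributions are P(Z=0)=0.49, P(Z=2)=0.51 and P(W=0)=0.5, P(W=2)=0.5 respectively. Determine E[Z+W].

2.02

E[Z+W] = Σ_z Σ_w (z+w) · P(Z=z)P(W=w)
 = 0·0.245 + 2·0.245 + 2·0.255 + 4·0.255
 = 0 + 0.49 + 0.51 + 1.02
 = 2.02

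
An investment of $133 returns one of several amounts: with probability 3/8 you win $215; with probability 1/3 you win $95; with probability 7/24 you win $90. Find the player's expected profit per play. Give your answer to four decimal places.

E[payout] = 215·3/8 + 95·1/3 + 90·7/24
 = 645/8 + 95/3 + 105/4
 = 3325/24
Net = 3325/24 - 133 = 133/24

5.5417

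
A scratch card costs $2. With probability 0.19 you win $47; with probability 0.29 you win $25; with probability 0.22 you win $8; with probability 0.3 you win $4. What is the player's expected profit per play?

E[payout] = 47·0.19 + 25·0.29 + 8·0.22 + 4·0.3
 = 8.93 + 7.25 + 1.76 + 1.2
 = 19.14
Net = 19.14 - 2 = 17.14

17.14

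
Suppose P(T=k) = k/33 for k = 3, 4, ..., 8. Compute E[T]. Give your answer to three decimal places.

6.030

E[T] = Σ t·P(T=t)
 = 3·1/11 + 4·4/33 + 5·5/33 + 6·2/11 + 7·7/33 + 8·8/33
 = 3/11 + 16/33 + 25/33 + 12/11 + 49/33 + 64/33
 = 199/33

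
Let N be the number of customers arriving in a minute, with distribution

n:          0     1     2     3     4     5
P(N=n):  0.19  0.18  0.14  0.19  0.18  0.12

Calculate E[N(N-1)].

E[N(N-1)] = Σ n(n-1)·P(N=n)
 = 0·0.19 + 0·0.18 + 2·0.14 + 6·0.19 + 12·0.18 + 20·0.12
 = 0 + 0 + 0.28 + 1.14 + 2.16 + 2.4
 = 5.98

5.98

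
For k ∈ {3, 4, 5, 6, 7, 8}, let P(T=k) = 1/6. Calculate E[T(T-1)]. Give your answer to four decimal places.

27.6667

E[T(T-1)] = Σ t(t-1)·P(T=t)
 = 6·1/6 + 12·1/6 + 20·1/6 + 30·1/6 + 42·1/6 + 56·1/6
 = 1 + 2 + 10/3 + 5 + 7 + 28/3
 = 83/3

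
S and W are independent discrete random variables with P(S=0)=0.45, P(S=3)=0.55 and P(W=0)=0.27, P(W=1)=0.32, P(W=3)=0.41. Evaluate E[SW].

E[SW] = Σ_s Σ_w sw · P(S=s)P(W=w)
 = 0·0.1215 + 0·0.144 + 0·0.1845 + 0·0.1485 + 3·0.176 + 9·0.2255
 = 0 + 0 + 0 + 0 + 0.528 + 2.0295
 = 2.5575

2.5575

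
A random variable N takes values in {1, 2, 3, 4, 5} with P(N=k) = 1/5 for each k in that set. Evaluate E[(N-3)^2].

2

E[(N-3)^2] = Σ (n-3)^2·P(N=n)
 = 4·1/5 + 1·1/5 + 0·1/5 + 1·1/5 + 4·1/5
 = 4/5 + 1/5 + 0 + 1/5 + 4/5
 = 2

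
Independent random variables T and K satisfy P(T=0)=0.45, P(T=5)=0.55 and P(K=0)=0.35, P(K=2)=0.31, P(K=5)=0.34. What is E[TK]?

6.38

E[TK] = Σ_t Σ_k tk · P(T=t)P(K=k)
 = 0·0.1575 + 0·0.1395 + 0·0.153 + 0·0.1925 + 10·0.1705 + 25·0.187
 = 0 + 0 + 0 + 0 + 1.705 + 4.675
 = 6.38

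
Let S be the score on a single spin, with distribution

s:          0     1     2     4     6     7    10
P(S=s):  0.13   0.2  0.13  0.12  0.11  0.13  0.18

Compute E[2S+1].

9.62

E[2S+1] = Σ (2s+1)·P(S=s)
 = 1·0.13 + 3·0.2 + 5·0.13 + 9·0.12 + 13·0.11 + 15·0.13 + 21·0.18
 = 0.13 + 0.6 + 0.65 + 1.08 + 1.43 + 1.95 + 3.78
 = 9.62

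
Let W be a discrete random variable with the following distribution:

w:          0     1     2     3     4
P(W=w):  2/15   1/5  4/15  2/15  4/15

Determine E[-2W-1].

E[-2W-1] = Σ (-2w-1)·P(W=w)
 = (-1)·2/15 + (-3)·1/5 + (-5)·4/15 + (-7)·2/15 + (-9)·4/15
 = (-2/15) + (-3/5) + (-4/3) + (-14/15) + (-12/5)
 = -27/5

-5.4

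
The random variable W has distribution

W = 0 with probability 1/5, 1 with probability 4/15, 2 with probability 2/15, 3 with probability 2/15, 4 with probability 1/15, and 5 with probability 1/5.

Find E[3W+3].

9.6

E[3W+3] = Σ (3w+3)·P(W=w)
 = 3·1/5 + 6·4/15 + 9·2/15 + 12·2/15 + 15·1/15 + 18·1/5
 = 3/5 + 8/5 + 6/5 + 8/5 + 1 + 18/5
 = 48/5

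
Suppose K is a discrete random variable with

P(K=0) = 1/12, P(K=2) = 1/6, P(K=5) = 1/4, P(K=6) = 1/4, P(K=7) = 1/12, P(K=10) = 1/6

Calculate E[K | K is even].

P(K is even) = 1/12 + 1/6 + 1/4 + 1/6 = 2/3.
E[K | K is even] = [0·1/12 + 2·1/6 + 6·1/4 + 10·1/6] / (2/3)
 = 7/2 / (2/3)
 = 21/4

5.25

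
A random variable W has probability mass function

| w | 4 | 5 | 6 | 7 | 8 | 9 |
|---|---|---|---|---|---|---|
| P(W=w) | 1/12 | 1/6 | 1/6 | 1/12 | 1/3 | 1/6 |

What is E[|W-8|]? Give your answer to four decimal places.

1.4167

E[|W-8|] = Σ |w-8|·P(W=w)
 = 4·1/12 + 3·1/6 + 2·1/6 + 1·1/12 + 0·1/3 + 1·1/6
 = 1/3 + 1/2 + 1/3 + 1/12 + 0 + 1/6
 = 17/12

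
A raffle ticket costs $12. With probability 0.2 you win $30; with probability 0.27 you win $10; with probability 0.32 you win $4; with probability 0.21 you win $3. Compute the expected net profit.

-1.39

E[payout] = 30·0.2 + 10·0.27 + 4·0.32 + 3·0.21
 = 6 + 2.7 + 1.28 + 0.63
 = 10.61
Net = 10.61 - 12 = -1.39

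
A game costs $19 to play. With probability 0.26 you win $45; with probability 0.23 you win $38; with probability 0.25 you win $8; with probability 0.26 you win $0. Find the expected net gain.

E[payout] = 45·0.26 + 38·0.23 + 8·0.25 + 0·0.26
 = 11.7 + 8.74 + 2 + 0
 = 22.44
Net = 22.44 - 19 = 3.44

3.44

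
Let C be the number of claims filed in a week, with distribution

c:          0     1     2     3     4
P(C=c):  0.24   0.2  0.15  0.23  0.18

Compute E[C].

1.91

E[C] = Σ c·P(C=c)
 = 0·0.24 + 1·0.2 + 2·0.15 + 3·0.23 + 4·0.18
 = 0 + 0.2 + 0.3 + 0.69 + 0.72
 = 1.91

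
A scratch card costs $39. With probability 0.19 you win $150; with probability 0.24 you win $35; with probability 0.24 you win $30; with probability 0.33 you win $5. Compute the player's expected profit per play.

6.75

E[payout] = 150·0.19 + 35·0.24 + 30·0.24 + 5·0.33
 = 28.5 + 8.4 + 7.2 + 1.65
 = 45.75
Net = 45.75 - 39 = 6.75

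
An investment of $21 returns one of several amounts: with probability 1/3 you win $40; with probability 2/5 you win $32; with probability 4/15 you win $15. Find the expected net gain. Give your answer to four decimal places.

E[payout] = 40·1/3 + 32·2/5 + 15·4/15
 = 40/3 + 64/5 + 4
 = 452/15
Net = 452/15 - 21 = 137/15

9.1333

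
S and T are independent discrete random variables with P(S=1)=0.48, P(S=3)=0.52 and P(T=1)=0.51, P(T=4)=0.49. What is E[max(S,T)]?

E[max(S,T)] = Σ_s Σ_t max(s,t) · P(S=s)P(T=t)
 = 1·0.2448 + 4·0.2352 + 3·0.2652 + 4·0.2548
 = 0.2448 + 0.9408 + 0.7956 + 1.0192
 = 3.0004

3.0004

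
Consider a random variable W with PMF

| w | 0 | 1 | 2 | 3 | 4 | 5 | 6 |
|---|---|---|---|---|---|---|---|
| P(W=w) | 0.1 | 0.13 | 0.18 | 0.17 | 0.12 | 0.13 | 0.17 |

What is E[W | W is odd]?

P(W is odd) = 0.13 + 0.17 + 0.13 = 0.43.
E[W | W is odd] = [1·0.13 + 3·0.17 + 5·0.13] / 0.43
 = 1.29 / 0.43
 = 3

3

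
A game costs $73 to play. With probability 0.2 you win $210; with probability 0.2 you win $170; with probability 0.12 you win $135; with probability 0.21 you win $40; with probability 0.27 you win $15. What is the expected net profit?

E[payout] = 210·0.2 + 170·0.2 + 135·0.12 + 40·0.21 + 15·0.27
 = 42 + 34 + 16.2 + 8.4 + 4.05
 = 104.65
Net = 104.65 - 73 = 31.65

31.65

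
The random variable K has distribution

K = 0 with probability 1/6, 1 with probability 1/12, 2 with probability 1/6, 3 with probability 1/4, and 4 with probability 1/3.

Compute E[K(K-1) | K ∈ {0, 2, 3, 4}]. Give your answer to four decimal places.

P(K ∈ {0, 2, 3, 4}) = 1/6 + 1/6 + 1/4 + 1/3 = 11/12.
E[K(K-1) | K ∈ {0, 2, 3, 4}] = [0·1/6 + 2·1/6 + 6·1/4 + 12·1/3] / (11/12)
 = 35/6 / (11/12)
 = 70/11

6.3636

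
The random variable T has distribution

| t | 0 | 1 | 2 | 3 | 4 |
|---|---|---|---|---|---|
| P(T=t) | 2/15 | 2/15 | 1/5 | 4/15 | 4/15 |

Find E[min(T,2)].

E[min(T,2)] = Σ min(t,2)·P(T=t)
 = 0·2/15 + 1·2/15 + 2·1/5 + 2·4/15 + 2·4/15
 = 0 + 2/15 + 2/5 + 8/15 + 8/15
 = 8/5

1.6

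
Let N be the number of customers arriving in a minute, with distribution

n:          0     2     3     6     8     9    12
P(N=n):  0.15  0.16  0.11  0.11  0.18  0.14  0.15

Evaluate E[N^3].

E[N^3] = Σ n^3·P(N=n)
 = 0·0.15 + 8·0.16 + 27·0.11 + 216·0.11 + 512·0.18 + 729·0.14 + 1728·0.15
 = 0 + 1.28 + 2.97 + 23.76 + 92.16 + 102.06 + 259.2
 = 481.43

481.43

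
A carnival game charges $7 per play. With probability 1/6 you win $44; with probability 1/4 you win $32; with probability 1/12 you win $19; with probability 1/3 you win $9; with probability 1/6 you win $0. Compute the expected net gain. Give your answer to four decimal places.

E[payout] = 44·1/6 + 32·1/4 + 19·1/12 + 9·1/3 + 0·1/6
 = 22/3 + 8 + 19/12 + 3 + 0
 = 239/12
Net = 239/12 - 7 = 155/12

12.9167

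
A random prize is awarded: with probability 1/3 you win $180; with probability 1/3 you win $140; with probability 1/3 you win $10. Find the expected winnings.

E[payout] = 180·1/3 + 140·1/3 + 10·1/3
 = 60 + 140/3 + 10/3
 = 110

110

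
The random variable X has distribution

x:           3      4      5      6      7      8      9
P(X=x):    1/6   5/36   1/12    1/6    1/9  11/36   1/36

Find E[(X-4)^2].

7.5

E[(X-4)^2] = Σ (x-4)^2·P(X=x)
 = 1·1/6 + 0·5/36 + 1·1/12 + 4·1/6 + 9·1/9 + 16·11/36 + 25·1/36
 = 1/6 + 0 + 1/12 + 2/3 + 1 + 44/9 + 25/36
 = 15/2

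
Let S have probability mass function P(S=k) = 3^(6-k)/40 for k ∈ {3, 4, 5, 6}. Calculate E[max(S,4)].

4.125

E[max(S,4)] = Σ max(s,4)·P(S=s)
 = 4·27/40 + 4·9/40 + 5·3/40 + 6·1/40
 = 27/10 + 9/10 + 3/8 + 3/20
 = 33/8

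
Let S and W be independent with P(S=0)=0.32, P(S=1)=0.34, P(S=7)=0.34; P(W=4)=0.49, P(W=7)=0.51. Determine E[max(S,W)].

6.0298

E[max(S,W)] = Σ_s Σ_w max(s,w) · P(S=s)P(W=w)
 = 4·0.1568 + 7·0.1632 + 4·0.1666 + 7·0.1734 + 7·0.1666 + 7·0.1734
 = 0.6272 + 1.1424 + 0.6664 + 1.2138 + 1.1662 + 1.2138
 = 6.0298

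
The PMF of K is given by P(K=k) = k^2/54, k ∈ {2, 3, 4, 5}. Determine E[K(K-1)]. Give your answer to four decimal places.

E[K(K-1)] = Σ k(k-1)·P(K=k)
 = 2·2/27 + 6·1/6 + 12·8/27 + 20·25/54
 = 4/27 + 1 + 32/9 + 250/27
 = 377/27

13.9630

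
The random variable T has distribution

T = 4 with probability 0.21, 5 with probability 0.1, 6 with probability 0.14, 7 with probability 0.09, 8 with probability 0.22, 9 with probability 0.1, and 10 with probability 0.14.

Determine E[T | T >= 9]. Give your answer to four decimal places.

9.5833

P(T >= 9) = 0.1 + 0.14 = 0.24.
E[T | T >= 9] = [9·0.1 + 10·0.14] / 0.24
 = 2.3 / 0.24
 = 115/12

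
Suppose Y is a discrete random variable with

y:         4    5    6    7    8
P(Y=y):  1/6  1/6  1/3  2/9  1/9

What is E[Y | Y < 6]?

P(Y < 6) = 1/6 + 1/6 = 1/3.
E[Y | Y < 6] = [4·1/6 + 5·1/6] / (1/3)
 = 3/2 / (1/3)
 = 9/2

4.5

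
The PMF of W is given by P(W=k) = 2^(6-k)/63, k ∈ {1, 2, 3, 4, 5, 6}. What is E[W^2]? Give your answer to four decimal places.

5.0476

E[W^2] = Σ w^2·P(W=w)
 = 1·32/63 + 4·16/63 + 9·8/63 + 16·4/63 + 25·2/63 + 36·1/63
 = 32/63 + 64/63 + 8/7 + 64/63 + 50/63 + 4/7
 = 106/21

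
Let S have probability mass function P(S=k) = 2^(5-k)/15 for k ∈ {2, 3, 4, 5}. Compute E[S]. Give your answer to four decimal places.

E[S] = Σ s·P(S=s)
 = 2·8/15 + 3·4/15 + 4·2/15 + 5·1/15
 = 16/15 + 4/5 + 8/15 + 1/3
 = 41/15

2.7333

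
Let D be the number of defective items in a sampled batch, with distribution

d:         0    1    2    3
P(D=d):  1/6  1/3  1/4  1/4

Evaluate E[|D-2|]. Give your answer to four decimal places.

E[|D-2|] = Σ |d-2|·P(D=d)
 = 2·1/6 + 1·1/3 + 0·1/4 + 1·1/4
 = 1/3 + 1/3 + 0 + 1/4
 = 11/12

0.9167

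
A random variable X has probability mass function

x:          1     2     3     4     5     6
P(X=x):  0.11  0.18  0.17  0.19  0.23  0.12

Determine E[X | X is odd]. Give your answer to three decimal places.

P(X is odd) = 0.11 + 0.17 + 0.23 = 0.51.
E[X | X is odd] = [1·0.11 + 3·0.17 + 5·0.23] / 0.51
 = 1.77 / 0.51
 = 59/17

3.471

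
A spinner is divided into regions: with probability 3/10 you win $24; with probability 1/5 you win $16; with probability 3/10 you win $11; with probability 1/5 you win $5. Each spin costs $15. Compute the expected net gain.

E[payout] = 24·3/10 + 16·1/5 + 11·3/10 + 5·1/5
 = 36/5 + 16/5 + 33/10 + 1
 = 147/10
Net = 147/10 - 15 = -3/10

-0.3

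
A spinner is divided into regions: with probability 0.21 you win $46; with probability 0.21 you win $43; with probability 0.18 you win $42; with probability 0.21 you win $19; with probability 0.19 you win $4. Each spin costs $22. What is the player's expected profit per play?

9

E[payout] = 46·0.21 + 43·0.21 + 42·0.18 + 19·0.21 + 4·0.19
 = 9.66 + 9.03 + 7.56 + 3.99 + 0.76
 = 31
Net = 31 - 22 = 9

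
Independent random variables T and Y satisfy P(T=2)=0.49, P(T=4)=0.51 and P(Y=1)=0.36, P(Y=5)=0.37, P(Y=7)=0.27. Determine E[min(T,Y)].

E[min(T,Y)] = Σ_t Σ_y min(t,y) · P(T=t)P(Y=y)
 = 1·0.1764 + 2·0.1813 + 2·0.1323 + 1·0.1836 + 4·0.1887 + 4·0.1377
 = 0.1764 + 0.3626 + 0.2646 + 0.1836 + 0.7548 + 0.5508
 = 2.2928

2.2928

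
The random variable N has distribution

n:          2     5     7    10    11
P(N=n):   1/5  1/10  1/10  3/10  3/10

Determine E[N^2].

E[N^2] = Σ n^2·P(N=n)
 = 4·1/5 + 25·1/10 + 49·1/10 + 100·3/10 + 121·3/10
 = 4/5 + 5/2 + 49/10 + 30 + 363/10
 = 149/2

74.5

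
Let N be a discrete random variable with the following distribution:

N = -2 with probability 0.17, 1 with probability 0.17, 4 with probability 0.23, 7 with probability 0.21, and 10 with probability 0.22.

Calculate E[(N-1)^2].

E[(N-1)^2] = Σ (n-1)^2·P(N=n)
 = 9·0.17 + 0·0.17 + 9·0.23 + 36·0.21 + 81·0.22
 = 1.53 + 0 + 2.07 + 7.56 + 17.82
 = 28.98

28.98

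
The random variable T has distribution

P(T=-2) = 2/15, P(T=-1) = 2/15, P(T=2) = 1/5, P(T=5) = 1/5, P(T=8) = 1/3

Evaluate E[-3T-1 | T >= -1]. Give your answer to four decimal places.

P(T >= -1) = 2/15 + 1/5 + 1/5 + 1/3 = 13/15.
E[-3T-1 | T >= -1] = [2·2/15 + (-7)·1/5 + (-16)·1/5 + (-25)·1/3] / (13/15)
 = -38/3 / (13/15)
 = -190/13

-14.6154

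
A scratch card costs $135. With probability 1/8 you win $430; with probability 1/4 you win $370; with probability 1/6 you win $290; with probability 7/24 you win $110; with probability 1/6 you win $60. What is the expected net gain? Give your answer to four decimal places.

101.6667

E[payout] = 430·1/8 + 370·1/4 + 290·1/6 + 110·7/24 + 60·1/6
 = 215/4 + 185/2 + 145/3 + 385/12 + 10
 = 710/3
Net = 710/3 - 135 = 305/3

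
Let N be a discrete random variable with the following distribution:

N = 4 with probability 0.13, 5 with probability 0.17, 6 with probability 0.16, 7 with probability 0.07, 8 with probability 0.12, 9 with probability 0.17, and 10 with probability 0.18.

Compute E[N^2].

54.97

E[N^2] = Σ n^2·P(N=n)
 = 16·0.13 + 25·0.17 + 36·0.16 + 49·0.07 + 64·0.12 + 81·0.17 + 100·0.18
 = 2.08 + 4.25 + 5.76 + 3.43 + 7.68 + 13.77 + 18
 = 54.97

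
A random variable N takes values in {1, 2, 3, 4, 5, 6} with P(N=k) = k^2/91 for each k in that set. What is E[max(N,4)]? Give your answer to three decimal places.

E[max(N,4)] = Σ max(n,4)·P(N=n)
 = 4·1/91 + 4·4/91 + 4·9/91 + 4·16/91 + 5·25/91 + 6·36/91
 = 4/91 + 16/91 + 36/91 + 64/91 + 125/91 + 216/91
 = 461/91

5.066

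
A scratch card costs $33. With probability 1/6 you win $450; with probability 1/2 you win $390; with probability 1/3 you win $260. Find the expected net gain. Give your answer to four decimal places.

323.6667

E[payout] = 450·1/6 + 390·1/2 + 260·1/3
 = 75 + 195 + 260/3
 = 1070/3
Net = 1070/3 - 33 = 971/3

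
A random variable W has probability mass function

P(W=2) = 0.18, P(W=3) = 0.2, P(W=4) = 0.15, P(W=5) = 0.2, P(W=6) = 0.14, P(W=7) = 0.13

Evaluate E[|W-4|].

E[|W-4|] = Σ |w-4|·P(W=w)
 = 2·0.18 + 1·0.2 + 0·0.15 + 1·0.2 + 2·0.14 + 3·0.13
 = 0.36 + 0.2 + 0 + 0.2 + 0.28 + 0.39
 = 1.43

1.43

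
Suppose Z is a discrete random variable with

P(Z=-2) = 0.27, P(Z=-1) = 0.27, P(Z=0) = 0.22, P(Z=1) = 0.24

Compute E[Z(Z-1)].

E[Z(Z-1)] = Σ z(z-1)·P(Z=z)
 = 6·0.27 + 2·0.27 + 0·0.22 + 0·0.24
 = 1.62 + 0.54 + 0 + 0
 = 2.16

2.16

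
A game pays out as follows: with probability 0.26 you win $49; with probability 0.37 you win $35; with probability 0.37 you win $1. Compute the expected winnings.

E[payout] = 49·0.26 + 35·0.37 + 1·0.37
 = 12.74 + 12.95 + 0.37
 = 26.06

26.06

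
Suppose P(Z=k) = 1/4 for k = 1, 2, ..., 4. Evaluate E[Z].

E[Z] = Σ z·P(Z=z)
 = 1·1/4 + 2·1/4 + 3·1/4 + 4·1/4
 = 1/4 + 1/2 + 3/4 + 1
 = 5/2

2.5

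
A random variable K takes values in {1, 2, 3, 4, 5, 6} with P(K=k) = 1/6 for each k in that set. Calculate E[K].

3.5

E[K] = Σ k·P(K=k)
 = 1·1/6 + 2·1/6 + 3·1/6 + 4·1/6 + 5·1/6 + 6·1/6
 = 1/6 + 1/3 + 1/2 + 2/3 + 5/6 + 1
 = 7/2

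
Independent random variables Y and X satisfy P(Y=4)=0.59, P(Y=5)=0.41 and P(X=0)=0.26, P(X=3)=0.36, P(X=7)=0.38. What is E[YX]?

E[YX] = Σ_y Σ_x yx · P(Y=y)P(X=x)
 = 0·0.1534 + 12·0.2124 + 28·0.2242 + 0·0.1066 + 15·0.1476 + 35·0.1558
 = 0 + 2.5488 + 6.2776 + 0 + 2.214 + 5.453
 = 16.4934

16.4934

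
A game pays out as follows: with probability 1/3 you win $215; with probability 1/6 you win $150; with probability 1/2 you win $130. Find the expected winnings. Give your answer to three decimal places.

E[payout] = 215·1/3 + 150·1/6 + 130·1/2
 = 215/3 + 25 + 65
 = 485/3

161.667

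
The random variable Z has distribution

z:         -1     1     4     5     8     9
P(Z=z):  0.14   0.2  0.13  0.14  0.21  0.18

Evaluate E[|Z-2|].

E[|Z-2|] = Σ |z-2|·P(Z=z)
 = 3·0.14 + 1·0.2 + 2·0.13 + 3·0.14 + 6·0.21 + 7·0.18
 = 0.42 + 0.2 + 0.26 + 0.42 + 1.26 + 1.26
 = 3.82

3.82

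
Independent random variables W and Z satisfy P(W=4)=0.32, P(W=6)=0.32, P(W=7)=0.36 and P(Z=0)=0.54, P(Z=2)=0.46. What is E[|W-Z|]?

E[|W-Z|] = Σ_w Σ_z |w-z| · P(W=w)P(Z=z)
 = 4·0.1728 + 2·0.1472 + 6·0.1728 + 4·0.1472 + 7·0.1944 + 5·0.1656
 = 0.6912 + 0.2944 + 1.0368 + 0.5888 + 1.3608 + 0.828
 = 4.8

4.8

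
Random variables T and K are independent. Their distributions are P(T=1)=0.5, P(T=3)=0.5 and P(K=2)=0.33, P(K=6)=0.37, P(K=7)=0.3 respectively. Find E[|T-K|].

3.31

E[|T-K|] = Σ_t Σ_k |t-k| · P(T=t)P(K=k)
 = 1·0.165 + 5·0.185 + 6·0.15 + 1·0.165 + 3·0.185 + 4·0.15
 = 0.165 + 0.925 + 0.9 + 0.165 + 0.555 + 0.6
 = 3.31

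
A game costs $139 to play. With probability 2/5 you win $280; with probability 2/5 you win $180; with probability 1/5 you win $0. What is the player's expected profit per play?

45

E[payout] = 280·2/5 + 180·2/5 + 0·1/5
 = 112 + 72 + 0
 = 184
Net = 184 - 139 = 45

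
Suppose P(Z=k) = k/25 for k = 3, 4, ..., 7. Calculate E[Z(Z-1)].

25.6

E[Z(Z-1)] = Σ z(z-1)·P(Z=z)
 = 6·3/25 + 12·4/25 + 20·1/5 + 30·6/25 + 42·7/25
 = 18/25 + 48/25 + 4 + 36/5 + 294/25
 = 128/5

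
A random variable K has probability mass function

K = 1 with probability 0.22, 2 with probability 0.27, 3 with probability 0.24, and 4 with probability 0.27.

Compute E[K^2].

E[K^2] = Σ k^2·P(K=k)
 = 1·0.22 + 4·0.27 + 9·0.24 + 16·0.27
 = 0.22 + 1.08 + 2.16 + 4.32
 = 7.78

7.78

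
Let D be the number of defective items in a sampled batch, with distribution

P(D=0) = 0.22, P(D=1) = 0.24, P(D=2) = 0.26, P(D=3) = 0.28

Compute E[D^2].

3.8

E[D^2] = Σ d^2·P(D=d)
 = 0·0.22 + 1·0.24 + 4·0.26 + 9·0.28
 = 0 + 0.24 + 1.04 + 2.52
 = 3.8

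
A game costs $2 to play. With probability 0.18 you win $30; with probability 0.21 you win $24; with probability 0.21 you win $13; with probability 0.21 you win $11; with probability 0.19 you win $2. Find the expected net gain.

E[payout] = 30·0.18 + 24·0.21 + 13·0.21 + 11·0.21 + 2·0.19
 = 5.4 + 5.04 + 2.73 + 2.31 + 0.38
 = 15.86
Net = 15.86 - 2 = 13.86

13.86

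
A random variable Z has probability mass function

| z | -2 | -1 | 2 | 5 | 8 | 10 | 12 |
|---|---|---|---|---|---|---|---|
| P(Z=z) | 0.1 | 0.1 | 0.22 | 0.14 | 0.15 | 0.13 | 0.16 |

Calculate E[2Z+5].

E[2Z+5] = Σ (2z+5)·P(Z=z)
 = 1·0.1 + 3·0.1 + 9·0.22 + 15·0.14 + 21·0.15 + 25·0.13 + 29·0.16
 = 0.1 + 0.3 + 1.98 + 2.1 + 3.15 + 3.25 + 4.64
 = 15.52

15.52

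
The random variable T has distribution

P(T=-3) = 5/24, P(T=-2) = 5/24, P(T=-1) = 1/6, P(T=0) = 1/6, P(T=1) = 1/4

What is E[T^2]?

E[T^2] = Σ t^2·P(T=t)
 = 9·5/24 + 4·5/24 + 1·1/6 + 0·1/6 + 1·1/4
 = 15/8 + 5/6 + 1/6 + 0 + 1/4
 = 25/8

3.125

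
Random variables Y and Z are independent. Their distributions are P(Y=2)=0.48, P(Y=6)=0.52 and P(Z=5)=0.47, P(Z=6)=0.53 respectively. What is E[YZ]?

22.5624

E[YZ] = Σ_y Σ_z yz · P(Y=y)P(Z=z)
 = 10·0.2256 + 12·0.2544 + 30·0.2444 + 36·0.2756
 = 2.256 + 3.0528 + 7.332 + 9.9216
 = 22.5624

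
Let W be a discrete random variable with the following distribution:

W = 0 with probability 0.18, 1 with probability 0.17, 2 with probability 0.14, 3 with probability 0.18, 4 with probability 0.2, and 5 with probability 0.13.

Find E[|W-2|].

E[|W-2|] = Σ |w-2|·P(W=w)
 = 2·0.18 + 1·0.17 + 0·0.14 + 1·0.18 + 2·0.2 + 3·0.13
 = 0.36 + 0.17 + 0 + 0.18 + 0.4 + 0.39
 = 1.5

1.5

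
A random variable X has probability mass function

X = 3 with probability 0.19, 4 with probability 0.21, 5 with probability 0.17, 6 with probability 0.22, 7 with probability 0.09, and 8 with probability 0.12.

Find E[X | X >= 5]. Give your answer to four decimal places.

P(X >= 5) = 0.17 + 0.22 + 0.09 + 0.12 = 0.6.
E[X | X >= 5] = [5·0.17 + 6·0.22 + 7·0.09 + 8·0.12] / 0.6
 = 3.76 / 0.6
 = 94/15

6.2667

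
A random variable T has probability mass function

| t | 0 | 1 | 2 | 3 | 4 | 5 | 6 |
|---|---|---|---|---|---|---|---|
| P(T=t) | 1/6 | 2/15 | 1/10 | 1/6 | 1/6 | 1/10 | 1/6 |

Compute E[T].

E[T] = Σ t·P(T=t)
 = 0·1/6 + 1·2/15 + 2·1/10 + 3·1/6 + 4·1/6 + 5·1/10 + 6·1/6
 = 0 + 2/15 + 1/5 + 1/2 + 2/3 + 1/2 + 1
 = 3

3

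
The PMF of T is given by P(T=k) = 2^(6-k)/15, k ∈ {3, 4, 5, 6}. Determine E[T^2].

14.8

E[T^2] = Σ t^2·P(T=t)
 = 9·8/15 + 16·4/15 + 25·2/15 + 36·1/15
 = 24/5 + 64/15 + 10/3 + 12/5
 = 74/5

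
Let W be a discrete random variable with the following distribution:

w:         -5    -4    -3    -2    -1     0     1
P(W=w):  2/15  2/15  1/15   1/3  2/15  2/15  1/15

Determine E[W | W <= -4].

P(W <= -4) = 2/15 + 2/15 = 4/15.
E[W | W <= -4] = [(-5)·2/15 + (-4)·2/15] / (4/15)
 = -6/5 / (4/15)
 = -9/2

-4.5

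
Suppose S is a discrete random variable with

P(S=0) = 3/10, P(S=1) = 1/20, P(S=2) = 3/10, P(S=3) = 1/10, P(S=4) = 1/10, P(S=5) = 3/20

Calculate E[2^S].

E[2^S] = Σ 2^s·P(S=s)
 = 1·3/10 + 2·1/20 + 4·3/10 + 8·1/10 + 16·1/10 + 32·3/20
 = 3/10 + 1/10 + 6/5 + 4/5 + 8/5 + 24/5
 = 44/5

8.8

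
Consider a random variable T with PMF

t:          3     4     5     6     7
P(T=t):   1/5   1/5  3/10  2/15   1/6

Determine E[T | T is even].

4.8

P(T is even) = 1/5 + 2/15 = 1/3.
E[T | T is even] = [4·1/5 + 6·2/15] / (1/3)
 = 8/5 / (1/3)
 = 24/5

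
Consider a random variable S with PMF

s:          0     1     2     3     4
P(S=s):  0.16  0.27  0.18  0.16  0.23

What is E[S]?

E[S] = Σ s·P(S=s)
 = 0·0.16 + 1·0.27 + 2·0.18 + 3·0.16 + 4·0.23
 = 0 + 0.27 + 0.36 + 0.48 + 0.92
 = 2.03

2.03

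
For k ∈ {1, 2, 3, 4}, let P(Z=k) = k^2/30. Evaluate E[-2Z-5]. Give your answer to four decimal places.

-11.6667

E[-2Z-5] = Σ (-2z-5)·P(Z=z)
 = (-7)·1/30 + (-9)·2/15 + (-11)·3/10 + (-13)·8/15
 = (-7/30) + (-6/5) + (-33/10) + (-104/15)
 = -35/3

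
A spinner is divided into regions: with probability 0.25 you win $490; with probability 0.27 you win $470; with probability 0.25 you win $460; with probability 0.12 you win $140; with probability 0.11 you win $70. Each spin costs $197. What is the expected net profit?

191.9

E[payout] = 490·0.25 + 470·0.27 + 460·0.25 + 140·0.12 + 70·0.11
 = 122.5 + 126.9 + 115 + 16.8 + 7.7
 = 388.9
Net = 388.9 - 197 = 191.9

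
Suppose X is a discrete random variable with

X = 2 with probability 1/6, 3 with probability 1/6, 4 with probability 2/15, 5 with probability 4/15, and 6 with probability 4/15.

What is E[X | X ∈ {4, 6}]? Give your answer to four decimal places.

5.3333

P(X ∈ {4, 6}) = 2/15 + 4/15 = 2/5.
E[X | X ∈ {4, 6}] = [4·2/15 + 6·4/15] / (2/5)
 = 32/15 / (2/5)
 = 16/3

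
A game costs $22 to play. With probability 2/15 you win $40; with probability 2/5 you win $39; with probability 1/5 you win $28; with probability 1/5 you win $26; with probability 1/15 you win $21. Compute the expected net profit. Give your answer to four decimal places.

11.1333

E[payout] = 40·2/15 + 39·2/5 + 28·1/5 + 26·1/5 + 21·1/15
 = 16/3 + 78/5 + 28/5 + 26/5 + 7/5
 = 497/15
Net = 497/15 - 22 = 167/15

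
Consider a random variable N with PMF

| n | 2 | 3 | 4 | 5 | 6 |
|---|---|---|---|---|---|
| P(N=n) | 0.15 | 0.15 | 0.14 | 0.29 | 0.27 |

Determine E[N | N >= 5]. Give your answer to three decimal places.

P(N >= 5) = 0.29 + 0.27 = 0.56.
E[N | N >= 5] = [5·0.29 + 6·0.27] / 0.56
 = 3.07 / 0.56
 = 307/56

5.482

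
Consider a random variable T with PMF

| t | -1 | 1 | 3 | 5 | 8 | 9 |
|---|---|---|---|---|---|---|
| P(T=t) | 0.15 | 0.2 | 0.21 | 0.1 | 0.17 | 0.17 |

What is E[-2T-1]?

E[-2T-1] = Σ (-2t-1)·P(T=t)
 = 1·0.15 + (-3)·0.2 + (-7)·0.21 + (-11)·0.1 + (-17)·0.17 + (-19)·0.17
 = 0.15 + (-0.6) + (-1.47) + (-1.1) + (-2.89) + (-3.23)
 = -9.14

-9.14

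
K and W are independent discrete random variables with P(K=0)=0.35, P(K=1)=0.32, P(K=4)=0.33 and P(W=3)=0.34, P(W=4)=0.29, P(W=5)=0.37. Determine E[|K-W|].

2.6144

E[|K-W|] = Σ_k Σ_w |k-w| · P(K=k)P(W=w)
 = 3·0.119 + 4·0.1015 + 5·0.1295 + 2·0.1088 + 3·0.0928 + 4·0.1184 + 1·0.1122 + 0·0.0957 + 1·0.1221
 = 0.357 + 0.406 + 0.6475 + 0.2176 + 0.2784 + 0.4736 + 0.1122 + 0 + 0.1221
 = 2.6144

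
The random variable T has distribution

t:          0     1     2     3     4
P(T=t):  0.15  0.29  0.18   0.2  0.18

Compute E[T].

1.97

E[T] = Σ t·P(T=t)
 = 0·0.15 + 1·0.29 + 2·0.18 + 3·0.2 + 4·0.18
 = 0 + 0.29 + 0.36 + 0.6 + 0.72
 = 1.97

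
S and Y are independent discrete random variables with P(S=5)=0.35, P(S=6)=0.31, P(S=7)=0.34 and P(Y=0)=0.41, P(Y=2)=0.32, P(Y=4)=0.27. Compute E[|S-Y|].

E[|S-Y|] = Σ_s Σ_y |s-y| · P(S=s)P(Y=y)
 = 5·0.1435 + 3·0.112 + 1·0.0945 + 6·0.1271 + 4·0.0992 + 2·0.0837 + 7·0.1394 + 5·0.1088 + 3·0.0918
 = 0.7175 + 0.336 + 0.0945 + 0.7626 + 0.3968 + 0.1674 + 0.9758 + 0.544 + 0.2754
 = 4.27

4.27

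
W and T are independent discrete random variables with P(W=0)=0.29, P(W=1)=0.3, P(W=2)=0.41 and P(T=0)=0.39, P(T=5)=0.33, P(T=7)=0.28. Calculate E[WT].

E[WT] = Σ_w Σ_t wt · P(W=w)P(T=t)
 = 0·0.1131 + 0·0.0957 + 0·0.0812 + 0·0.117 + 5·0.099 + 7·0.084 + 0·0.1599 + 10·0.1353 + 14·0.1148
 = 0 + 0 + 0 + 0 + 0.495 + 0.588 + 0 + 1.353 + 1.6072
 = 4.0432

4.0432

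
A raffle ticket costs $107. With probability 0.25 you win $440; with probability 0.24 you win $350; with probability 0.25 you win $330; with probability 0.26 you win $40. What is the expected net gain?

E[payout] = 440·0.25 + 350·0.24 + 330·0.25 + 40·0.26
 = 110 + 84 + 82.5 + 10.4
 = 286.9
Net = 286.9 - 107 = 179.9

179.9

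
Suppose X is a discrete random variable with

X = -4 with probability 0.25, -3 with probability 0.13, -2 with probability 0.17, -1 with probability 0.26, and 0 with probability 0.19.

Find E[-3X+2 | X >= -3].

P(X >= -3) = 0.13 + 0.17 + 0.26 + 0.19 = 0.75.
E[-3X+2 | X >= -3] = [11·0.13 + 8·0.17 + 5·0.26 + 2·0.19] / 0.75
 = 4.47 / 0.75
 = 149/25

5.96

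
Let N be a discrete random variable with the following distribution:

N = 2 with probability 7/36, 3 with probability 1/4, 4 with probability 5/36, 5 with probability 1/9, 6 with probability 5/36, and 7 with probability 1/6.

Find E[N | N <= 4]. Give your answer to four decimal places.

P(N <= 4) = 7/36 + 1/4 + 5/36 = 7/12.
E[N | N <= 4] = [2·7/36 + 3·1/4 + 4·5/36] / (7/12)
 = 61/36 / (7/12)
 = 61/21

2.9048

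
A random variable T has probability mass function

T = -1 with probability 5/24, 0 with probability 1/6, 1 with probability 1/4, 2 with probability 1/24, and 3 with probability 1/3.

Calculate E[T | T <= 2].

P(T <= 2) = 5/24 + 1/6 + 1/4 + 1/24 = 2/3.
E[T | T <= 2] = [(-1)·5/24 + 0·1/6 + 1·1/4 + 2·1/24] / (2/3)
 = 1/8 / (2/3)
 = 3/16

0.1875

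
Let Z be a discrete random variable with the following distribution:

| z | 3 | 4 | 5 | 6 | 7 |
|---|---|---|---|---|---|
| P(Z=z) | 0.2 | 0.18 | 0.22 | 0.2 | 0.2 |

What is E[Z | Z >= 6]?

P(Z >= 6) = 0.2 + 0.2 = 0.4.
E[Z | Z >= 6] = [6·0.2 + 7·0.2] / 0.4
 = 2.6 / 0.4
 = 13/2

6.5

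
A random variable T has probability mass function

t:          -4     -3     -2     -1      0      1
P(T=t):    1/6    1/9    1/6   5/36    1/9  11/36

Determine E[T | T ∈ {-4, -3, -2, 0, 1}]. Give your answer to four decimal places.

-1.1935

P(T ∈ {-4, -3, -2, 0, 1}) = 1/6 + 1/9 + 1/6 + 1/9 + 11/36 = 31/36.
E[T | T ∈ {-4, -3, -2, 0, 1}] = [(-4)·1/6 + (-3)·1/9 + (-2)·1/6 + 0·1/9 + 1·11/36] / (31/36)
 = -37/36 / (31/36)
 = -37/31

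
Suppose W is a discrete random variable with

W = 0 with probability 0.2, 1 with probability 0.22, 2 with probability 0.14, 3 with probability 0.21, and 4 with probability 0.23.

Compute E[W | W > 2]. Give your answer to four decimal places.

3.5227

P(W > 2) = 0.21 + 0.23 = 0.44.
E[W | W > 2] = [3·0.21 + 4·0.23] / 0.44
 = 1.55 / 0.44
 = 155/44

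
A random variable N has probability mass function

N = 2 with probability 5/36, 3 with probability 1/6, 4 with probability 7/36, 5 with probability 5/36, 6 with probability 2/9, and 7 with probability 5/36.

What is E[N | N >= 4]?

5.44

P(N >= 4) = 7/36 + 5/36 + 2/9 + 5/36 = 25/36.
E[N | N >= 4] = [4·7/36 + 5·5/36 + 6·2/9 + 7·5/36] / (25/36)
 = 34/9 / (25/36)
 = 136/25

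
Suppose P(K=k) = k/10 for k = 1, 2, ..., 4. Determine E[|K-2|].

E[|K-2|] = Σ |k-2|·P(K=k)
 = 1·1/10 + 0·1/5 + 1·3/10 + 2·2/5
 = 1/10 + 0 + 3/10 + 4/5
 = 6/5

1.2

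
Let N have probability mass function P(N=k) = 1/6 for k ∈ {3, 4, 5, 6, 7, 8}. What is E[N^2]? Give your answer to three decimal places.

33.167

E[N^2] = Σ n^2·P(N=n)
 = 9·1/6 + 16·1/6 + 25·1/6 + 36·1/6 + 49·1/6 + 64·1/6
 = 3/2 + 8/3 + 25/6 + 6 + 49/6 + 32/3
 = 199/6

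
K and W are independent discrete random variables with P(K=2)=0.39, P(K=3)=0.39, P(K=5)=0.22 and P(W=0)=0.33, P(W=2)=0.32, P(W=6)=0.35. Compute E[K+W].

E[K+W] = Σ_k Σ_w (k+w) · P(K=k)P(W=w)
 = 2·0.1287 + 4·0.1248 + 8·0.1365 + 3·0.1287 + 5·0.1248 + 9·0.1365 + 5·0.0726 + 7·0.0704 + 11·0.077
 = 0.2574 + 0.4992 + 1.092 + 0.3861 + 0.624 + 1.2285 + 0.363 + 0.4928 + 0.847
 = 5.79

5.79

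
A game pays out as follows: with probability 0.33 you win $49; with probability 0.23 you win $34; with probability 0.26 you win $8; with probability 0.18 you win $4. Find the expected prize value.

26.79

E[payout] = 49·0.33 + 34·0.23 + 8·0.26 + 4·0.18
 = 16.17 + 7.82 + 2.08 + 0.72
 = 26.79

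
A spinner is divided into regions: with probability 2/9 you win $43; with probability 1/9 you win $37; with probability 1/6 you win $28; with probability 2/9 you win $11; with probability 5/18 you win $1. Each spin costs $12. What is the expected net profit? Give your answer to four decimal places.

E[payout] = 43·2/9 + 37·1/9 + 28·1/6 + 11·2/9 + 1·5/18
 = 86/9 + 37/9 + 14/3 + 22/9 + 5/18
 = 379/18
Net = 379/18 - 12 = 163/18

9.0556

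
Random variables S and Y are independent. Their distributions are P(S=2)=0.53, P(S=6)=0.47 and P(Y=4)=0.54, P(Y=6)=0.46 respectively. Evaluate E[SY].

E[SY] = Σ_s Σ_y sy · P(S=s)P(Y=y)
 = 8·0.2862 + 12·0.2438 + 24·0.2538 + 36·0.2162
 = 2.2896 + 2.9256 + 6.0912 + 7.7832
 = 19.0896

19.0896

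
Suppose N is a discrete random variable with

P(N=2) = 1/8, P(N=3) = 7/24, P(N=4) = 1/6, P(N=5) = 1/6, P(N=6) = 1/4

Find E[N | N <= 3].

P(N <= 3) = 1/8 + 7/24 = 5/12.
E[N | N <= 3] = [2·1/8 + 3·7/24] / (5/12)
 = 9/8 / (5/12)
 = 27/10

2.7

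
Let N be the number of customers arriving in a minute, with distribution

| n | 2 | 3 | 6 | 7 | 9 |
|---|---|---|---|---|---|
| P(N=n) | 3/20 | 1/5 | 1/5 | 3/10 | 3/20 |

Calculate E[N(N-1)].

30.9

E[N(N-1)] = Σ n(n-1)·P(N=n)
 = 2·3/20 + 6·1/5 + 30·1/5 + 42·3/10 + 72·3/20
 = 3/10 + 6/5 + 6 + 63/5 + 54/5
 = 309/10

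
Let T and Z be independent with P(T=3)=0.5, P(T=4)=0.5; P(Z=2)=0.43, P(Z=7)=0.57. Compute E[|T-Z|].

E[|T-Z|] = Σ_t Σ_z |t-z| · P(T=t)P(Z=z)
 = 1·0.215 + 4·0.285 + 2·0.215 + 3·0.285
 = 0.215 + 1.14 + 0.43 + 0.855
 = 2.64

2.64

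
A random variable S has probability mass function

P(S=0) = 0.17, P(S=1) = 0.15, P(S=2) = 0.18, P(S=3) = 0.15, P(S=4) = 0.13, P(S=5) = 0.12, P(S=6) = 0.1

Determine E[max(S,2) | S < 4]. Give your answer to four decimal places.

P(S < 4) = 0.17 + 0.15 + 0.18 + 0.15 = 0.65.
E[max(S,2) | S < 4] = [2·0.17 + 2·0.15 + 2·0.18 + 3·0.15] / 0.65
 = 1.45 / 0.65
 = 29/13

2.2308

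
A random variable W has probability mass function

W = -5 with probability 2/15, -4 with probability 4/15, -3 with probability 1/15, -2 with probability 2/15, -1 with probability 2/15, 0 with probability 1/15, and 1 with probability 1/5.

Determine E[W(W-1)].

11.2

E[W(W-1)] = Σ w(w-1)·P(W=w)
 = 30·2/15 + 20·4/15 + 12·1/15 + 6·2/15 + 2·2/15 + 0·1/15 + 0·1/5
 = 4 + 16/3 + 4/5 + 4/5 + 4/15 + 0 + 0
 = 56/5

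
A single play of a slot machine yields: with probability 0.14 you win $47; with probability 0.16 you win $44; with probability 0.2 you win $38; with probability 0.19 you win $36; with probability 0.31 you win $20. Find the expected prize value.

34.26

E[payout] = 47·0.14 + 44·0.16 + 38·0.2 + 36·0.19 + 20·0.31
 = 6.58 + 7.04 + 7.6 + 6.84 + 6.2
 = 34.26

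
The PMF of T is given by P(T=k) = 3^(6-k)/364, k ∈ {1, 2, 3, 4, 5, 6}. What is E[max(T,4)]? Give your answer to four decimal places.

4.0137

E[max(T,4)] = Σ max(t,4)·P(T=t)
 = 4·243/364 + 4·81/364 + 4·27/364 + 4·9/364 + 5·3/364 + 6·1/364
 = 243/91 + 81/91 + 27/91 + 9/91 + 15/364 + 3/182
 = 1461/364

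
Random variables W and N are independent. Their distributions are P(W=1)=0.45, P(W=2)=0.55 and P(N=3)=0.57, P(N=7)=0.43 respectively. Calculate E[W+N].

6.27

E[W+N] = Σ_w Σ_n (w+n) · P(W=w)P(N=n)
 = 4·0.2565 + 8·0.1935 + 5·0.3135 + 9·0.2365
 = 1.026 + 1.548 + 1.5675 + 2.1285
 = 6.27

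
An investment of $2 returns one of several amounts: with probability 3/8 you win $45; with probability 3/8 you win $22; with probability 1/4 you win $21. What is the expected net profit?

E[payout] = 45·3/8 + 22·3/8 + 21·1/4
 = 135/8 + 33/4 + 21/4
 = 243/8
Net = 243/8 - 2 = 227/8

28.375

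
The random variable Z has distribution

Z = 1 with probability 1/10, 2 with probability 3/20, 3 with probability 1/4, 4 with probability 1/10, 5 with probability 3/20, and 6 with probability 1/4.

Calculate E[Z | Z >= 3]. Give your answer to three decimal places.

4.533

P(Z >= 3) = 1/4 + 1/10 + 3/20 + 1/4 = 3/4.
E[Z | Z >= 3] = [3·1/4 + 4·1/10 + 5·3/20 + 6·1/4] / (3/4)
 = 17/5 / (3/4)
 = 68/15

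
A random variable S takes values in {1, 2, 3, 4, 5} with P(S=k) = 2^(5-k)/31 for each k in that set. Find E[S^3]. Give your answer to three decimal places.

E[S^3] = Σ s^3·P(S=s)
 = 1·16/31 + 8·8/31 + 27·4/31 + 64·2/31 + 125·1/31
 = 16/31 + 64/31 + 108/31 + 128/31 + 125/31
 = 441/31

14.226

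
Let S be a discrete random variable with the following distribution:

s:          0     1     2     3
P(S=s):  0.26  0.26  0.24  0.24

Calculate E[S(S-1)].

E[S(S-1)] = Σ s(s-1)·P(S=s)
 = 0·0.26 + 0·0.26 + 2·0.24 + 6·0.24
 = 0 + 0 + 0.48 + 1.44
 = 1.92

1.92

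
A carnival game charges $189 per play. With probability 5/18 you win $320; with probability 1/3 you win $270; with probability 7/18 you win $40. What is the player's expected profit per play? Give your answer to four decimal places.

E[payout] = 320·5/18 + 270·1/3 + 40·7/18
 = 800/9 + 90 + 140/9
 = 1750/9
Net = 1750/9 - 189 = 49/9

5.4444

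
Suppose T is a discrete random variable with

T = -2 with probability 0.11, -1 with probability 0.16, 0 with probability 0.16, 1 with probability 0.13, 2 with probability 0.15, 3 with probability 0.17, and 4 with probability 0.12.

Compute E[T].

1.04

E[T] = Σ t·P(T=t)
 = (-2)·0.11 + (-1)·0.16 + 0·0.16 + 1·0.13 + 2·0.15 + 3·0.17 + 4·0.12
 = (-0.22) + (-0.16) + 0 + 0.13 + 0.3 + 0.51 + 0.48
 = 1.04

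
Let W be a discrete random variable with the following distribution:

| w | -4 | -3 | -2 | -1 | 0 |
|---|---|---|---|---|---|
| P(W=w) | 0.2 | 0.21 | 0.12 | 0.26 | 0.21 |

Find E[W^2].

5.83

E[W^2] = Σ w^2·P(W=w)
 = 16·0.2 + 9·0.21 + 4·0.12 + 1·0.26 + 0·0.21
 = 3.2 + 1.89 + 0.48 + 0.26 + 0
 = 5.83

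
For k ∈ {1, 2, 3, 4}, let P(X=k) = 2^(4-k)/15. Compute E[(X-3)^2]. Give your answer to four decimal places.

2.4667

E[(X-3)^2] = Σ (x-3)^2·P(X=x)
 = 4·8/15 + 1·4/15 + 0·2/15 + 1·1/15
 = 32/15 + 4/15 + 0 + 1/15
 = 37/15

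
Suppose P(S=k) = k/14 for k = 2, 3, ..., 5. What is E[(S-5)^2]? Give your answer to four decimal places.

E[(S-5)^2] = Σ (s-5)^2·P(S=s)
 = 9·1/7 + 4·3/14 + 1·2/7 + 0·5/14
 = 9/7 + 6/7 + 2/7 + 0
 = 17/7

2.4286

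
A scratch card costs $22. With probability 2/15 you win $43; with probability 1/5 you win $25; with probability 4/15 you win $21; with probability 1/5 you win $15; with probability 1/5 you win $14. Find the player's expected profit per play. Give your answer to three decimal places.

E[payout] = 43·2/15 + 25·1/5 + 21·4/15 + 15·1/5 + 14·1/5
 = 86/15 + 5 + 28/5 + 3 + 14/5
 = 332/15
Net = 332/15 - 22 = 2/15

0.133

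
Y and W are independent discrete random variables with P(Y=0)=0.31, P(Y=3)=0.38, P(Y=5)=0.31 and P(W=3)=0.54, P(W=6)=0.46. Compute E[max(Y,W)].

4.7148

E[max(Y,W)] = Σ_y Σ_w max(y,w) · P(Y=y)P(W=w)
 = 3·0.1674 + 6·0.1426 + 3·0.2052 + 6·0.1748 + 5·0.1674 + 6·0.1426
 = 0.5022 + 0.8556 + 0.6156 + 1.0488 + 0.837 + 0.8556
 = 4.7148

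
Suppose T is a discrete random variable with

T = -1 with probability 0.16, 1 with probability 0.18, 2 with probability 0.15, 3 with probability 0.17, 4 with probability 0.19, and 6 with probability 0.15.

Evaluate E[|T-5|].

E[|T-5|] = Σ |t-5|·P(T=t)
 = 6·0.16 + 4·0.18 + 3·0.15 + 2·0.17 + 1·0.19 + 1·0.15
 = 0.96 + 0.72 + 0.45 + 0.34 + 0.19 + 0.15
 = 2.81

2.81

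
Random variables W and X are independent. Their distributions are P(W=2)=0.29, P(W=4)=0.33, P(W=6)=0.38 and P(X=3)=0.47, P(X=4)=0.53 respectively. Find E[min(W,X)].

E[min(W,X)] = Σ_w Σ_x min(w,x) · P(W=w)P(X=x)
 = 2·0.1363 + 2·0.1537 + 3·0.1551 + 4·0.1749 + 3·0.1786 + 4·0.2014
 = 0.2726 + 0.3074 + 0.4653 + 0.6996 + 0.5358 + 0.8056
 = 3.0863

3.0863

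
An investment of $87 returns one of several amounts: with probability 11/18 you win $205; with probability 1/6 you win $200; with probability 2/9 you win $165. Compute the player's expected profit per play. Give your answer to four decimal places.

108.2778

E[payout] = 205·11/18 + 200·1/6 + 165·2/9
 = 2255/18 + 100/3 + 110/3
 = 3515/18
Net = 3515/18 - 87 = 1949/18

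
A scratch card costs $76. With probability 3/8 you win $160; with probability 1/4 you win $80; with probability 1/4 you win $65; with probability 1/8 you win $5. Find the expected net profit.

E[payout] = 160·3/8 + 80·1/4 + 65·1/4 + 5·1/8
 = 60 + 20 + 65/4 + 5/8
 = 775/8
Net = 775/8 - 76 = 167/8

20.875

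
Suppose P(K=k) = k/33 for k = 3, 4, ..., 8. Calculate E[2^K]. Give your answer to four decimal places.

108.3636

E[2^K] = Σ 2^k·P(K=k)
 = 8·1/11 + 16·4/33 + 32·5/33 + 64·2/11 + 128·7/33 + 256·8/33
 = 8/11 + 64/33 + 160/33 + 128/11 + 896/33 + 2048/33
 = 1192/11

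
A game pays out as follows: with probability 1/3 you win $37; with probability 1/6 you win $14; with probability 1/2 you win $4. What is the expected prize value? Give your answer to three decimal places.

16.667

E[payout] = 37·1/3 + 14·1/6 + 4·1/2
 = 37/3 + 7/3 + 2
 = 50/3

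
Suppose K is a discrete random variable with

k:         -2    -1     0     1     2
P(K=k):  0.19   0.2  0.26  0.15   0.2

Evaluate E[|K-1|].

1.43

E[|K-1|] = Σ |k-1|·P(K=k)
 = 3·0.19 + 2·0.2 + 1·0.26 + 0·0.15 + 1·0.2
 = 0.57 + 0.4 + 0.26 + 0 + 0.2
 = 1.43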